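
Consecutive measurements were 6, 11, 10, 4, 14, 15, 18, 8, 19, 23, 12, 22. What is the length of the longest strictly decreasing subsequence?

Let dp[i] be the longest strictly decreasing subsequence ending at i:
i:      1  2  3  4  5  6  7  8  9 10 11 12
a[i]:   6 11 10  4 14 15 18  8 19 23 12 22
dp:     1  1  2  3  1  1  1  3  1  1  2  2
Maximum is 3.

3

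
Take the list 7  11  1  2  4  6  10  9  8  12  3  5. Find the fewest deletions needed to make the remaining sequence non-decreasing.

6

Fewest deletions = n − (longest non-decreasing subsequence).
Patience tails:
7 → extends → [7]
11 → extends → [7, 11]
1 → replaces 7 → [1, 11]
2 → replaces 11 → [1, 2]
4 → extends → [1, 2, 4]
6 → extends → [1, 2, 4, 6]
10 → extends → [1, 2, 4, 6, 10]
9 → replaces 10 → [1, 2, 4, 6, 9]
8 → replaces 9 → [1, 2, 4, 6, 8]
12 → extends → [1, 2, 4, 6, 8, 12]
3 → replaces 4 → [1, 2, 3, 6, 8, 12]
5 → replaces 6 → [1, 2, 3, 5, 8, 12]
Longest non-decreasing subsequence has length 6, so deletions = 12 − 6 = 6.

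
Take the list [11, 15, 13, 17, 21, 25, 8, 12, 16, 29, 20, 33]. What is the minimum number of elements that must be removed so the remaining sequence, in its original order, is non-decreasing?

Fewest deletions = n − (longest non-decreasing subsequence).
Patience tails:
11 → extends → [11]
15 → extends → [11, 15]
13 → replaces 15 → [11, 13]
17 → extends → [11, 13, 17]
21 → extends → [11, 13, 17, 21]
25 → extends → [11, 13, 17, 21, 25]
8 → replaces 11 → [8, 13, 17, 21, 25]
12 → replaces 13 → [8, 12, 17, 21, 25]
16 → replaces 17 → [8, 12, 16, 21, 25]
29 → extends → [8, 12, 16, 21, 25, 29]
20 → replaces 21 → [8, 12, 16, 20, 25, 29]
33 → extends → [8, 12, 16, 20, 25, 29, 33]
Longest non-decreasing subsequence has length 7, so deletions = 12 − 7 = 5.

5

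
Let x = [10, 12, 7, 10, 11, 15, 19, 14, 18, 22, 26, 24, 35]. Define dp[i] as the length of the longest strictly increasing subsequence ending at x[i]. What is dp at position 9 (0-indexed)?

dp[i] = 1 + max{dp[j] : j<i, x[j]<x[i]} (or 1 if no such j):
i:      0  1  2  3  4  5  6  7  8  9 10 11 12
x[i]:  10 12  7 10 11 15 19 14 18 22 26 24 35
dp:     1  2  1  2  3  4  5  4  5  6  7  7  8
At index 9 the value is 6.

6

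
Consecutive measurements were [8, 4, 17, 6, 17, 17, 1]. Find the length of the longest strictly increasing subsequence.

3

Track the smallest tail for each achievable length (strict):
8 → extends → [8]
4 → replaces 8 → [4]
17 → extends → [4, 17]
6 → replaces 17 → [4, 6]
17 → extends → [4, 6, 17]
17 → already a tail → [4, 6, 17]
1 → replaces 4 → [1, 6, 17]
Three tails, so the longest strictly increasing subsequence has length 3 (e.g. 4, 6, 17).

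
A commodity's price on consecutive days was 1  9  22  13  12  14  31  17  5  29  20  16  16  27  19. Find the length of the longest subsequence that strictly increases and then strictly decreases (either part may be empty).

inc[i] = longest strictly increasing subsequence ending at i; dec[i] = longest strictly decreasing subsequence starting at i:
i:      1  2  3  4  5  6  7  8  9 10 11 12 13 14 15
a[i]:   1  9 22 13 12 14 31 17  5 29 20 16 16 27 19
inc:    1  2  3  3  3  4  5  5  2  6  6  5  5  7  6
dec:    1  2  4  3  2  2  4  2  1  3  2  1  1  2  1
Best peak at i=7 (value 31): inc=5, dec=4, length 5+4−1 = 8.

8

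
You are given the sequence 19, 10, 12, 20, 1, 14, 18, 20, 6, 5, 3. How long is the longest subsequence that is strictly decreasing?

5

Let dp[i] be the longest strictly decreasing subsequence ending at i:
i:      1  2  3  4  5  6  7  8  9 10 11
a[i]:  19 10 12 20  1 14 18 20  6  5  3
dp:     1  2  2  1  3  2  2  1  3  4  5
Maximum is 5.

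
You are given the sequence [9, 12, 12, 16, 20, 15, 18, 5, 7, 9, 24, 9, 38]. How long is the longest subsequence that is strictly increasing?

6

Track the smallest tail for each achievable length (strict):
9 → extends → [9]
12 → extends → [9, 12]
12 → already a tail → [9, 12]
16 → extends → [9, 12, 16]
20 → extends → [9, 12, 16, 20]
15 → replaces 16 → [9, 12, 15, 20]
18 → replaces 20 → [9, 12, 15, 18]
5 → replaces 9 → [5, 12, 15, 18]
7 → replaces 12 → [5, 7, 15, 18]
9 → replaces 15 → [5, 7, 9, 18]
24 → extends → [5, 7, 9, 18, 24]
9 → already a tail → [5, 7, 9, 18, 24]
38 → extends → [5, 7, 9, 18, 24, 38]
Six tails, so the longest strictly increasing subsequence has length 6 (e.g. 9, 12, 16, 20, 24, 38).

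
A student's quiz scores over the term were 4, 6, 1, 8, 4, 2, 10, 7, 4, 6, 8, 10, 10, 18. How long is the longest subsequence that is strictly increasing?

Let dp[i] be the length of the longest such subsequence ending at index i:
i:      1  2  3  4  5  6  7  8  9 10 11 12 13 14
a[i]:   4  6  1  8  4  2 10  7  4  6  8 10 10 18
dp:     1  2  1  3  2  2  4  3  3  4  5  6  6  7
Maximum dp value is 7.

7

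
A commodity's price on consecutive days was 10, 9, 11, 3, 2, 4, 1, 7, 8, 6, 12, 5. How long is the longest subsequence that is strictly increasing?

5

Track the smallest tail for each achievable length (strict):
10 → extends → [10]
9 → replaces 10 → [9]
11 → extends → [9, 11]
3 → replaces 9 → [3, 11]
2 → replaces 3 → [2, 11]
4 → replaces 11 → [2, 4]
1 → replaces 2 → [1, 4]
7 → extends → [1, 4, 7]
8 → extends → [1, 4, 7, 8]
6 → replaces 7 → [1, 4, 6, 8]
12 → extends → [1, 4, 6, 8, 12]
5 → replaces 6 → [1, 4, 5, 8, 12]
Five tails, so the longest strictly increasing subsequence has length 5 (e.g. 3, 4, 7, 8, 12).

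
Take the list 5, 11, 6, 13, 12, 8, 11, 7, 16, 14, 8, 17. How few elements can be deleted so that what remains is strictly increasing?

Fewest deletions = n − (longest strictly increasing subsequence).
i:      1  2  3  4  5  6  7  8  9 10 11 12
a[i]:   5 11  6 13 12  8 11  7 16 14  8 17
dp:     1  2  2  3  3  3  4  3  5  5  4  6
max dp = 6, so deletions = 12 − 6 = 6.

6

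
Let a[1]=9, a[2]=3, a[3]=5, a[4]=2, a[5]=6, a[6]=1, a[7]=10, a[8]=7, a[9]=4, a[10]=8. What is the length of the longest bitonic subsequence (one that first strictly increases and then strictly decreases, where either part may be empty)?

inc[i] = longest strictly increasing subsequence ending at i; dec[i] = longest strictly decreasing subsequence starting at i:
i:      1  2  3  4  5  6  7  8  9 10
a[i]:   9  3  5  2  6  1 10  7  4  8
inc:    1  1  2  1  3  1  4  4  2  5
dec:    4  3  3  2  2  1  3  2  1  1
Best peak at i=7 (value 10): inc=4, dec=3, length 4+3−1 = 6.

6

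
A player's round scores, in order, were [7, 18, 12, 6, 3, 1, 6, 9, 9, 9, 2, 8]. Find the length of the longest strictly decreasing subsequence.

Let dp[i] be the longest strictly decreasing subsequence ending at i:
i:      1  2  3  4  5  6  7  8  9 10 11 12
a[i]:   7 18 12  6  3  1  6  9  9  9  2  8
dp:     1  1  2  3  4  5  3  3  3  3  5  4
Maximum is 5.

5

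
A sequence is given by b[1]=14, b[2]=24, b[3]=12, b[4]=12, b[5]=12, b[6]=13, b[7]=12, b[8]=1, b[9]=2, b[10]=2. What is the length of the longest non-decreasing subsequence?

Track the smallest tail for each achievable length (allowing ties):
14 → extends → [14]
24 → extends → [14, 24]
12 → replaces 14 → [12, 24]
12 → replaces 24 → [12, 12]
12 → extends → [12, 12, 12]
13 → extends → [12, 12, 12, 13]
12 → replaces 13 → [12, 12, 12, 12]
1 → replaces 12 → [1, 12, 12, 12]
2 → replaces 12 → [1, 2, 12, 12]
2 → replaces 12 → [1, 2, 2, 12]
Four tails, so the longest non-decreasing subsequence has length 4 (e.g. 12, 12, 12, 13).

4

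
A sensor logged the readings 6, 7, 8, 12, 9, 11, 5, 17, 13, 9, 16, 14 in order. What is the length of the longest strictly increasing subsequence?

7

Let dp[i] be the length of the longest such subsequence ending at index i:
i:      1  2  3  4  5  6  7  8  9 10 11 12
a[i]:   6  7  8 12  9 11  5 17 13  9 16 14
dp:     1  2  3  4  4  5  1  6  6  4  7  7
Maximum dp value is 7.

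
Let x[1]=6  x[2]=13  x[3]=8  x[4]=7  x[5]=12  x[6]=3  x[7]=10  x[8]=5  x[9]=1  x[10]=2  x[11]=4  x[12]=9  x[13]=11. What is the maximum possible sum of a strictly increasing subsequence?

35

Let S[i] be the best sum of a strictly increasing subsequence ending at i:
i:      1  2  3  4  5  6  7  8  9 10 11 12 13
x[i]:   6 13  8  7 12  3 10  5  1  2  4  9 11
S:      6 19 14 13 26  3 24  8  1  3  7 23 35
Maximum is 35 (e.g. 6 + 8 + 10 + 11).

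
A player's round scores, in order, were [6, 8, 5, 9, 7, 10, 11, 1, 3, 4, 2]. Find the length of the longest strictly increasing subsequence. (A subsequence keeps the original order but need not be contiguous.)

Track the smallest tail for each achievable length (strict):
6 → extends → [6]
8 → extends → [6, 8]
5 → replaces 6 → [5, 8]
9 → extends → [5, 8, 9]
7 → replaces 8 → [5, 7, 9]
10 → extends → [5, 7, 9, 10]
11 → extends → [5, 7, 9, 10, 11]
1 → replaces 5 → [1, 7, 9, 10, 11]
3 → replaces 7 → [1, 3, 9, 10, 11]
4 → replaces 9 → [1, 3, 4, 10, 11]
2 → replaces 3 → [1, 2, 4, 10, 11]
Five tails, so the longest strictly increasing subsequence has length 5 (e.g. 6, 8, 9, 10, 11).

5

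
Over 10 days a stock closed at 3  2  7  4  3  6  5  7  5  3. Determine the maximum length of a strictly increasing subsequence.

Track the smallest tail for each achievable length (strict):
3 → extends → [3]
2 → replaces 3 → [2]
7 → extends → [2, 7]
4 → replaces 7 → [2, 4]
3 → replaces 4 → [2, 3]
6 → extends → [2, 3, 6]
5 → replaces 6 → [2, 3, 5]
7 → extends → [2, 3, 5, 7]
5 → already a tail → [2, 3, 5, 7]
3 → already a tail → [2, 3, 5, 7]
Four tails, so the longest strictly increasing subsequence has length 4 (e.g. 3, 4, 6, 7).

4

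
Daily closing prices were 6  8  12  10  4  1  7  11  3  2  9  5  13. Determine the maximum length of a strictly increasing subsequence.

5

Let dp[i] be the length of the longest such subsequence ending at index i:
i:      1  2  3  4  5  6  7  8  9 10 11 12 13
a[i]:   6  8 12 10  4  1  7 11  3  2  9  5 13
dp:     1  2  3  3  1  1  2  4  2  2  3  3  5
Maximum dp value is 5.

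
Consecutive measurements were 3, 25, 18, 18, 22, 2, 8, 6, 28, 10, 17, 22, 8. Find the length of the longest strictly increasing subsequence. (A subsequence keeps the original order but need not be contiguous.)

5

Track the smallest tail for each achievable length (strict):
3 → extends → [3]
25 → extends → [3, 25]
18 → replaces 25 → [3, 18]
18 → already a tail → [3, 18]
22 → extends → [3, 18, 22]
2 → replaces 3 → [2, 18, 22]
8 → replaces 18 → [2, 8, 22]
6 → replaces 8 → [2, 6, 22]
28 → extends → [2, 6, 22, 28]
10 → replaces 22 → [2, 6, 10, 28]
17 → replaces 28 → [2, 6, 10, 17]
22 → extends → [2, 6, 10, 17, 22]
8 → replaces 10 → [2, 6, 8, 17, 22]
Five tails, so the longest strictly increasing subsequence has length 5 (e.g. 3, 8, 10, 17, 22).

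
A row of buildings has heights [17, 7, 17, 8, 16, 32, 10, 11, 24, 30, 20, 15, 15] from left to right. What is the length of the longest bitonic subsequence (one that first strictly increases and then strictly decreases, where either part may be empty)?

inc[i] = longest strictly increasing subsequence ending at i; dec[i] = longest strictly decreasing subsequence starting at i:
i:      1  2  3  4  5  6  7  8  9 10 11 12 13
a[i]:  17  7 17  8 16 32 10 11 24 30 20 15 15
inc:    1  1  2  2  3  4  3  4  5  6  5  5  5
dec:    3  1  3  1  2  4  1  1  3  3  2  1  1
Best peak at i=10 (value 30): inc=6, dec=3, length 6+3−1 = 8.

8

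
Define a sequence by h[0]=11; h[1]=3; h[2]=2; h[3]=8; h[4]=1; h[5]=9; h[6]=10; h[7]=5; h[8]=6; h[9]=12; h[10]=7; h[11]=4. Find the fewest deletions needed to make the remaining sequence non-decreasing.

Fewest deletions = n − (longest non-decreasing subsequence).
Patience tails:
11 → extends → [11]
3 → replaces 11 → [3]
2 → replaces 3 → [2]
8 → extends → [2, 8]
1 → replaces 2 → [1, 8]
9 → extends → [1, 8, 9]
10 → extends → [1, 8, 9, 10]
5 → replaces 8 → [1, 5, 9, 10]
6 → replaces 9 → [1, 5, 6, 10]
12 → extends → [1, 5, 6, 10, 12]
7 → replaces 10 → [1, 5, 6, 7, 12]
4 → replaces 5 → [1, 4, 6, 7, 12]
Longest non-decreasing subsequence has length 5, so deletions = 12 − 5 = 7.

7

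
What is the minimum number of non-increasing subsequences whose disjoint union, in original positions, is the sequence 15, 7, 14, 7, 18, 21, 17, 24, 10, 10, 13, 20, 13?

Place each on the leftmost legal pile:
15 → new pile 1 (tops now [15])
7 → pile 1 (tops now [7])
14 → new pile 2 (tops now [7, 14])
7 → pile 1 (tops now [7, 14])
18 → new pile 3 (tops now [7, 14, 18])
21 → new pile 4 (tops now [7, 14, 18, 21])
17 → pile 3 (tops now [7, 14, 17, 21])
24 → new pile 5 (tops now [7, 14, 17, 21, 24])
10 → pile 2 (tops now [7, 10, 17, 21, 24])
10 → pile 2 (tops now [7, 10, 17, 21, 24])
13 → pile 3 (tops now [7, 10, 13, 21, 24])
20 → pile 4 (tops now [7, 10, 13, 20, 24])
13 → pile 3 (tops now [7, 10, 13, 20, 24])
Five piles.

5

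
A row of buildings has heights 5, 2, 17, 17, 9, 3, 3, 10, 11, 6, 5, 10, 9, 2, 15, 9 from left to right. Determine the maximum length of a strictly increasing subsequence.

Track the smallest tail for each achievable length (strict):
5 → extends → [5]
2 → replaces 5 → [2]
17 → extends → [2, 17]
17 → already a tail → [2, 17]
9 → replaces 17 → [2, 9]
3 → replaces 9 → [2, 3]
3 → already a tail → [2, 3]
10 → extends → [2, 3, 10]
11 → extends → [2, 3, 10, 11]
6 → replaces 10 → [2, 3, 6, 11]
5 → replaces 6 → [2, 3, 5, 11]
10 → replaces 11 → [2, 3, 5, 10]
9 → replaces 10 → [2, 3, 5, 9]
2 → already a tail → [2, 3, 5, 9]
15 → extends → [2, 3, 5, 9, 15]
9 → already a tail → [2, 3, 5, 9, 15]
Five tails, so the longest strictly increasing subsequence has length 5 (e.g. 5, 9, 10, 11, 15).

5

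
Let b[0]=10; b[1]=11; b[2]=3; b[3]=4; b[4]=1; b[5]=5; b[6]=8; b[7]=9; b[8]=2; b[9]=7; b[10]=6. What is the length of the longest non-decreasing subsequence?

Track the smallest tail for each achievable length (allowing ties):
10 → extends → [10]
11 → extends → [10, 11]
3 → replaces 10 → [3, 11]
4 → replaces 11 → [3, 4]
1 → replaces 3 → [1, 4]
5 → extends → [1, 4, 5]
8 → extends → [1, 4, 5, 8]
9 → extends → [1, 4, 5, 8, 9]
2 → replaces 4 → [1, 2, 5, 8, 9]
7 → replaces 8 → [1, 2, 5, 7, 9]
6 → replaces 7 → [1, 2, 5, 6, 9]
Five tails, so the longest non-decreasing subsequence has length 5 (e.g. 3, 4, 5, 8, 9).

5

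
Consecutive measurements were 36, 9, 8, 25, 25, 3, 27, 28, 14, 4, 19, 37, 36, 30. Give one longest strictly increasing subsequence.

Patience tails give the LIS length; then backtrack through the dp parents:
36 → extends → [36]
9 → replaces 36 → [9]
8 → replaces 9 → [8]
25 → extends → [8, 25]
25 → already a tail → [8, 25]
3 → replaces 8 → [3, 25]
27 → extends → [3, 25, 27]
28 → extends → [3, 25, 27, 28]
14 → replaces 25 → [3, 14, 27, 28]
4 → replaces 14 → [3, 4, 27, 28]
19 → replaces 27 → [3, 4, 19, 28]
37 → extends → [3, 4, 19, 28, 37]
36 → replaces 37 → [3, 4, 19, 28, 36]
30 → replaces 36 → [3, 4, 19, 28, 30]
Length 5; one witness is 9, 25, 27, 28, 37.

9, 25, 27, 28, 37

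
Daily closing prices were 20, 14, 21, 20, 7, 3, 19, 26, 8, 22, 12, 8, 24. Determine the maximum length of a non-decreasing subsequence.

4

Let dp[i] be the length of the longest such subsequence ending at index i:
i:      1  2  3  4  5  6  7  8  9 10 11 12 13
a[i]:  20 14 21 20  7  3 19 26  8 22 12  8 24
dp:     1  1  2  2  1  1  2  3  2  3  3  3  4
Maximum dp value is 4.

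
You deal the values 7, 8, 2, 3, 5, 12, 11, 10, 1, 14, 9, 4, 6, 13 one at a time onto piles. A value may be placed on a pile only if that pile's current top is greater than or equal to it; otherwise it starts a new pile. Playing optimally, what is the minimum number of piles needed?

5

The minimum number of non-increasing subsequences covering a sequence equals the length of its longest strictly increasing subsequence.
LIS length is 5 (e.g. 2, 3, 5, 12, 14), so 5 piles are needed.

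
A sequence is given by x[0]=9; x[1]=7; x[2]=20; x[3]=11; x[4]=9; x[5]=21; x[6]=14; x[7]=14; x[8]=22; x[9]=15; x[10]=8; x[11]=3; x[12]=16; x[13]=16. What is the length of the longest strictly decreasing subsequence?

5

Negate each value so 'decreasing' becomes 'increasing', then run patience tails on the negated sequence:
-9 → extends → [-9]
-7 → extends → [-9, -7]
-20 → replaces -9 → [-20, -7]
-11 → replaces -7 → [-20, -11]
-9 → extends → [-20, -11, -9]
-21 → replaces -20 → [-21, -11, -9]
-14 → replaces -11 → [-21, -14, -9]
-14 → already a tail → [-21, -14, -9]
-22 → replaces -21 → [-22, -14, -9]
-15 → replaces -14 → [-22, -15, -9]
-8 → extends → [-22, -15, -9, -8]
-3 → extends → [-22, -15, -9, -8, -3]
-16 → replaces -15 → [-22, -16, -9, -8, -3]
-16 → already a tail → [-22, -16, -9, -8, -3]
Five tails, so the longest strictly decreasing subsequence of the original has length 5.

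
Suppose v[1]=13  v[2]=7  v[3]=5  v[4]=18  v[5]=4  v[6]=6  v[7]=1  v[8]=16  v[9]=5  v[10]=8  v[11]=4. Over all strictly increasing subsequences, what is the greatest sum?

Let S[i] be the best sum of a strictly increasing subsequence ending at i:
i:      1  2  3  4  5  6  7  8  9 10 11
v[i]:  13  7  5 18  4  6  1 16  5  8  4
S:     13  7  5 31  4 11  1 29  9 19  5
Maximum is 31 (e.g. 13 + 18).

31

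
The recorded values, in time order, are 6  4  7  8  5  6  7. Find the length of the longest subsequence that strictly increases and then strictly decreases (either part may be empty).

inc[i] = longest strictly increasing subsequence ending at i; dec[i] = longest strictly decreasing subsequence starting at i:
i:     1 2 3 4 5 6 7
a[i]:  6 4 7 8 5 6 7
inc:   1 1 2 3 2 3 4
dec:   2 1 2 2 1 1 1
Best peak at i=4 (value 8): inc=3, dec=2, length 3+2−1 = 4.

4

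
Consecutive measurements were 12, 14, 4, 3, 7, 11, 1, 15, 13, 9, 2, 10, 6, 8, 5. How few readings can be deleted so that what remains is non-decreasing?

11

Fewest deletions = n − (longest non-decreasing subsequence).
i:      1  2  3  4  5  6  7  8  9 10 11 12 13 14 15
a[i]:  12 14  4  3  7 11  1 15 13  9  2 10  6  8  5
dp:     1  2  1  1  2  3  1  4  4  3  2  4  3  4  3
max dp = 4, so deletions = 15 − 4 = 11.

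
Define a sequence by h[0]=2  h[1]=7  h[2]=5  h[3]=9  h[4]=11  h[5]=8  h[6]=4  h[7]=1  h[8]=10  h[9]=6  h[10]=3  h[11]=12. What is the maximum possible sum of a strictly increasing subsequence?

41

Let S[i] be the best sum of a strictly increasing subsequence ending at i:
i:      0  1  2  3  4  5  6  7  8  9 10 11
h[i]:   2  7  5  9 11  8  4  1 10  6  3 12
S:      2  9  7 18 29 17  6  1 28 13  5 41
Maximum is 41 (e.g. 2 + 7 + 9 + 11 + 12).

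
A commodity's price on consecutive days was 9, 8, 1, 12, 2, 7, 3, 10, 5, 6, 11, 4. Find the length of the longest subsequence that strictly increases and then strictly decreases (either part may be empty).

7

inc[i] = longest strictly increasing subsequence ending at i; dec[i] = longest strictly decreasing subsequence starting at i:
i:      1  2  3  4  5  6  7  8  9 10 11 12
a[i]:   9  8  1 12  2  7  3 10  5  6 11  4
inc:    1  1  1  2  2  3  3  4  4  5  6  4
dec:    5  4  1  4  1  3  1  3  2  2  2  1
Best peak at i=11 (value 11): inc=6, dec=2, length 6+2−1 = 7.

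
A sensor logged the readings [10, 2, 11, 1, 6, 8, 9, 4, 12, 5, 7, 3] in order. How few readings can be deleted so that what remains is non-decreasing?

7

Fewest deletions = n − (longest non-decreasing subsequence).
i:      1  2  3  4  5  6  7  8  9 10 11 12
a[i]:  10  2 11  1  6  8  9  4 12  5  7  3
dp:     1  1  2  1  2  3  4  2  5  3  4  2
max dp = 5, so deletions = 12 − 5 = 7.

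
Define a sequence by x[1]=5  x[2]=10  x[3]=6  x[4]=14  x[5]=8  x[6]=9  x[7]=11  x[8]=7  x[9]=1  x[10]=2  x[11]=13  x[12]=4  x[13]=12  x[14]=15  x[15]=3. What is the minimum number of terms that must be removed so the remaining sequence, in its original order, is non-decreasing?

Fewest deletions = n − (longest non-decreasing subsequence).
Patience tails:
5 → extends → [5]
10 → extends → [5, 10]
6 → replaces 10 → [5, 6]
14 → extends → [5, 6, 14]
8 → replaces 14 → [5, 6, 8]
9 → extends → [5, 6, 8, 9]
11 → extends → [5, 6, 8, 9, 11]
7 → replaces 8 → [5, 6, 7, 9, 11]
1 → replaces 5 → [1, 6, 7, 9, 11]
2 → replaces 6 → [1, 2, 7, 9, 11]
13 → extends → [1, 2, 7, 9, 11, 13]
4 → replaces 7 → [1, 2, 4, 9, 11, 13]
12 → replaces 13 → [1, 2, 4, 9, 11, 12]
15 → extends → [1, 2, 4, 9, 11, 12, 15]
3 → replaces 4 → [1, 2, 3, 9, 11, 12, 15]
Longest non-decreasing subsequence has length 7, so deletions = 15 − 7 = 8.

8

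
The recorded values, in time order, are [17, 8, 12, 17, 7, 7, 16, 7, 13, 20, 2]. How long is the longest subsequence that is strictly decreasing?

4

Negate each value so 'decreasing' becomes 'increasing', then run patience tails on the negated sequence:
-17 → extends → [-17]
-8 → extends → [-17, -8]
-12 → replaces -8 → [-17, -12]
-17 → already a tail → [-17, -12]
-7 → extends → [-17, -12, -7]
-7 → already a tail → [-17, -12, -7]
-16 → replaces -12 → [-17, -16, -7]
-7 → already a tail → [-17, -16, -7]
-13 → replaces -7 → [-17, -16, -13]
-20 → replaces -17 → [-20, -16, -13]
-2 → extends → [-20, -16, -13, -2]
Four tails, so the longest strictly decreasing subsequence of the original has length 4.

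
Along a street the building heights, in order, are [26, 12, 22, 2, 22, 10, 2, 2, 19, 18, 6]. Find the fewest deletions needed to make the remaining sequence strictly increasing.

8

Fewest deletions = n − (longest strictly increasing subsequence).
Patience tails:
26 → extends → [26]
12 → replaces 26 → [12]
22 → extends → [12, 22]
2 → replaces 12 → [2, 22]
22 → already a tail → [2, 22]
10 → replaces 22 → [2, 10]
2 → already a tail → [2, 10]
2 → already a tail → [2, 10]
19 → extends → [2, 10, 19]
18 → replaces 19 → [2, 10, 18]
6 → replaces 10 → [2, 6, 18]
Longest strictly increasing subsequence has length 3, so deletions = 11 − 3 = 8.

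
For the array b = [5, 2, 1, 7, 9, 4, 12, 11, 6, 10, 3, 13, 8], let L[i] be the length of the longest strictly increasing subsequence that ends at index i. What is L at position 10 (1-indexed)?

dp[i] = 1 + max{dp[j] : j<i, b[j]<b[i]} (or 1 if no such j):
i:      1  2  3  4  5  6  7  8  9 10 11 12 13
b[i]:   5  2  1  7  9  4 12 11  6 10  3 13  8
dp:     1  1  1  2  3  2  4  4  3  4  2  5  4
At index 10 the value is 4.

4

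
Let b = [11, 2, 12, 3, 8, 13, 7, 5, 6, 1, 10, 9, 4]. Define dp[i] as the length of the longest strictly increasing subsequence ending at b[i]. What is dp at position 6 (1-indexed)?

dp[i] = 1 + max{dp[j] : j<i, b[j]<b[i]} (or 1 if no such j):
i:      1  2  3  4  5  6  7  8  9 10 11 12 13
b[i]:  11  2 12  3  8 13  7  5  6  1 10  9  4
dp:     1  1  2  2  3  4  3  3  4  1  5  5  3
At index 6 the value is 4.

4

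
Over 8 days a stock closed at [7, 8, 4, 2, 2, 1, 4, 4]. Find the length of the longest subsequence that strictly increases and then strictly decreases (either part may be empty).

5

inc[i] = longest strictly increasing subsequence ending at i; dec[i] = longest strictly decreasing subsequence starting at i:
i:     1 2 3 4 5 6 7 8
a[i]:  7 8 4 2 2 1 4 4
inc:   1 2 1 1 1 1 2 2
dec:   4 4 3 2 2 1 1 1
Best peak at i=2 (value 8): inc=2, dec=4, length 2+4−1 = 5.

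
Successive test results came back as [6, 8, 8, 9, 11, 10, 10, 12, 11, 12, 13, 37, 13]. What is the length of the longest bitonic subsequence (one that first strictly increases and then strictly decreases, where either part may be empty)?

inc[i] = longest strictly increasing subsequence ending at i; dec[i] = longest strictly decreasing subsequence starting at i:
i:      1  2  3  4  5  6  7  8  9 10 11 12 13
a[i]:   6  8  8  9 11 10 10 12 11 12 13 37 13
inc:    1  2  2  3  4  4  4  5  5  6  7  8  7
dec:    1  1  1  1  2  1  1  2  1  1  1  2  1
Best peak at i=12 (value 37): inc=8, dec=2, length 8+2−1 = 9.

9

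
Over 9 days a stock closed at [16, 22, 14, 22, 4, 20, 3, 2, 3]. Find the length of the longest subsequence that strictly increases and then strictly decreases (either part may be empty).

inc[i] = longest strictly increasing subsequence ending at i; dec[i] = longest strictly decreasing subsequence starting at i:
i:      1  2  3  4  5  6  7  8  9
a[i]:  16 22 14 22  4 20  3  2  3
inc:    1  2  1  2  1  2  1  1  2
dec:    5  5  4  4  3  3  2  1  1
Best peak at i=2 (value 22): inc=2, dec=5, length 2+5−1 = 6.

6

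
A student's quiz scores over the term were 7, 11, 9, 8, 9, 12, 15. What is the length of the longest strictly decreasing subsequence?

3

Negate each value so 'decreasing' becomes 'increasing', then run patience tails on the negated sequence:
-7 → extends → [-7]
-11 → replaces -7 → [-11]
-9 → extends → [-11, -9]
-8 → extends → [-11, -9, -8]
-9 → already a tail → [-11, -9, -8]
-12 → replaces -11 → [-12, -9, -8]
-15 → replaces -12 → [-15, -9, -8]
Three tails, so the longest strictly decreasing subsequence of the original has length 3.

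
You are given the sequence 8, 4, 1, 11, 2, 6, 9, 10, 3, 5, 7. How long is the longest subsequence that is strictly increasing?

Track the smallest tail for each achievable length (strict):
8 → extends → [8]
4 → replaces 8 → [4]
1 → replaces 4 → [1]
11 → extends → [1, 11]
2 → replaces 11 → [1, 2]
6 → extends → [1, 2, 6]
9 → extends → [1, 2, 6, 9]
10 → extends → [1, 2, 6, 9, 10]
3 → replaces 6 → [1, 2, 3, 9, 10]
5 → replaces 9 → [1, 2, 3, 5, 10]
7 → replaces 10 → [1, 2, 3, 5, 7]
Five tails, so the longest strictly increasing subsequence has length 5 (e.g. 1, 2, 6, 9, 10).

5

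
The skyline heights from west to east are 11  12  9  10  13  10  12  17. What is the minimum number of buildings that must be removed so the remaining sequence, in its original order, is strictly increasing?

4

Fewest deletions = n − (longest strictly increasing subsequence).
Patience tails:
11 → extends → [11]
12 → extends → [11, 12]
9 → replaces 11 → [9, 12]
10 → replaces 12 → [9, 10]
13 → extends → [9, 10, 13]
10 → already a tail → [9, 10, 13]
12 → replaces 13 → [9, 10, 12]
17 → extends → [9, 10, 12, 17]
Longest strictly increasing subsequence has length 4, so deletions = 8 − 4 = 4.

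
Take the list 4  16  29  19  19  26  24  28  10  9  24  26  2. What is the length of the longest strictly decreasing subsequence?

6

Let dp[i] be the longest strictly decreasing subsequence ending at i:
i:      1  2  3  4  5  6  7  8  9 10 11 12 13
a[i]:   4 16 29 19 19 26 24 28 10  9 24 26  2
dp:     1  1  1  2  2  2  3  2  4  5  3  3  6
Maximum is 6.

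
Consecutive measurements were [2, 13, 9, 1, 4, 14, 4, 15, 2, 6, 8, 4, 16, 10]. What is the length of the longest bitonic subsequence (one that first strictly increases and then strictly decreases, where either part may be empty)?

6

inc[i] = longest strictly increasing subsequence ending at i; dec[i] = longest strictly decreasing subsequence starting at i:
i:      1  2  3  4  5  6  7  8  9 10 11 12 13 14
a[i]:   2 13  9  1  4 14  4 15  2  6  8  4 16 10
inc:    1  2  2  1  2  3  2  4  2  3  4  3  5  5
dec:    2  4  3  1  2  3  2  3  1  2  2  1  2  1
Best peak at i=8 (value 15): inc=4, dec=3, length 4+3−1 = 6.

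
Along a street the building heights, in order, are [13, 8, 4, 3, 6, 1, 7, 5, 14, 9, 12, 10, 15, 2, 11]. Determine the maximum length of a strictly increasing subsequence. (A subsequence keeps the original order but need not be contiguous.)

Track the smallest tail for each achievable length (strict):
13 → extends → [13]
8 → replaces 13 → [8]
4 → replaces 8 → [4]
3 → replaces 4 → [3]
6 → extends → [3, 6]
1 → replaces 3 → [1, 6]
7 → extends → [1, 6, 7]
5 → replaces 6 → [1, 5, 7]
14 → extends → [1, 5, 7, 14]
9 → replaces 14 → [1, 5, 7, 9]
12 → extends → [1, 5, 7, 9, 12]
10 → replaces 12 → [1, 5, 7, 9, 10]
15 → extends → [1, 5, 7, 9, 10, 15]
2 → replaces 5 → [1, 2, 7, 9, 10, 15]
11 → replaces 15 → [1, 2, 7, 9, 10, 11]
Six tails, so the longest strictly increasing subsequence has length 6 (e.g. 4, 6, 7, 9, 12, 15).

6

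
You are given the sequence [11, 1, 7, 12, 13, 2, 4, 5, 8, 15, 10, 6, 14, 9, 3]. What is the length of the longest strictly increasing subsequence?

Track the smallest tail for each achievable length (strict):
11 → extends → [11]
1 → replaces 11 → [1]
7 → extends → [1, 7]
12 → extends → [1, 7, 12]
13 → extends → [1, 7, 12, 13]
2 → replaces 7 → [1, 2, 12, 13]
4 → replaces 12 → [1, 2, 4, 13]
5 → replaces 13 → [1, 2, 4, 5]
8 → extends → [1, 2, 4, 5, 8]
15 → extends → [1, 2, 4, 5, 8, 15]
10 → replaces 15 → [1, 2, 4, 5, 8, 10]
6 → replaces 8 → [1, 2, 4, 5, 6, 10]
14 → extends → [1, 2, 4, 5, 6, 10, 14]
9 → replaces 10 → [1, 2, 4, 5, 6, 9, 14]
3 → replaces 4 → [1, 2, 3, 5, 6, 9, 14]
Seven tails, so the longest strictly increasing subsequence has length 7 (e.g. 1, 2, 4, 5, 8, 10, 14).

7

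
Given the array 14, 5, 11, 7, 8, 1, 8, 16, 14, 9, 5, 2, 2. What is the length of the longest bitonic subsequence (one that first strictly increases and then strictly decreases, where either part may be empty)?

8

inc[i] = longest strictly increasing subsequence ending at i; dec[i] = longest strictly decreasing subsequence starting at i:
i:      1  2  3  4  5  6  7  8  9 10 11 12 13
a[i]:  14  5 11  7  8  1  8 16 14  9  5  2  2
inc:    1  1  2  2  3  1  3  4  4  4  2  2  2
dec:    5  2  4  3  3  1  3  5  4  3  2  1  1
Best peak at i=8 (value 16): inc=4, dec=5, length 4+5−1 = 8.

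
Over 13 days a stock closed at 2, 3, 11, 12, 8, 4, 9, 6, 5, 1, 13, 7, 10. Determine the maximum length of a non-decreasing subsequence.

Track the smallest tail for each achievable length (allowing ties):
2 → extends → [2]
3 → extends → [2, 3]
11 → extends → [2, 3, 11]
12 → extends → [2, 3, 11, 12]
8 → replaces 11 → [2, 3, 8, 12]
4 → replaces 8 → [2, 3, 4, 12]
9 → replaces 12 → [2, 3, 4, 9]
6 → replaces 9 → [2, 3, 4, 6]
5 → replaces 6 → [2, 3, 4, 5]
1 → replaces 2 → [1, 3, 4, 5]
13 → extends → [1, 3, 4, 5, 13]
7 → replaces 13 → [1, 3, 4, 5, 7]
10 → extends → [1, 3, 4, 5, 7, 10]
Six tails, so the longest non-decreasing subsequence has length 6 (e.g. 2, 3, 4, 6, 7, 10).

6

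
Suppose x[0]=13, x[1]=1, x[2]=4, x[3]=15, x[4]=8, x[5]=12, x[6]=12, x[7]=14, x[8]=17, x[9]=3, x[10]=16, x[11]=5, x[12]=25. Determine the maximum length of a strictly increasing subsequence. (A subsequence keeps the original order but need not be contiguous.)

7

Let dp[i] be the length of the longest such subsequence ending at index i:
i:      0  1  2  3  4  5  6  7  8  9 10 11 12
x[i]:  13  1  4 15  8 12 12 14 17  3 16  5 25
dp:     1  1  2  3  3  4  4  5  6  2  6  3  7
Maximum dp value is 7.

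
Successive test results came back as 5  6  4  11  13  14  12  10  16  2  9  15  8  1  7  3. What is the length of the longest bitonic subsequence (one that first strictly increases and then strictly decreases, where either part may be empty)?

inc[i] = longest strictly increasing subsequence ending at i; dec[i] = longest strictly decreasing subsequence starting at i:
i:      1  2  3  4  5  6  7  8  9 10 11 12 13 14 15 16
a[i]:   5  6  4 11 13 14 12 10 16  2  9 15  8  1  7  3
inc:    1  2  1  3  4  5  4  3  6  1  3  6  3  1  3  2
dec:    4  4  3  6  7  7  6  5  5  2  4  4  3  1  2  1
Best peak at i=6 (value 14): inc=5, dec=7, length 5+7−1 = 11.

11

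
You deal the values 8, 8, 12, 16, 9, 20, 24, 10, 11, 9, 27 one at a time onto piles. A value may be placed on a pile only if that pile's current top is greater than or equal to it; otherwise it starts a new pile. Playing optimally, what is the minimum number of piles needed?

6

Place each on the leftmost legal pile:
8 → new pile 1 (tops now [8])
8 → pile 1 (tops now [8])
12 → new pile 2 (tops now [8, 12])
16 → new pile 3 (tops now [8, 12, 16])
9 → pile 2 (tops now [8, 9, 16])
20 → new pile 4 (tops now [8, 9, 16, 20])
24 → new pile 5 (tops now [8, 9, 16, 20, 24])
10 → pile 3 (tops now [8, 9, 10, 20, 24])
11 → pile 4 (tops now [8, 9, 10, 11, 24])
9 → pile 2 (tops now [8, 9, 10, 11, 24])
27 → new pile 6 (tops now [8, 9, 10, 11, 24, 27])
Six piles.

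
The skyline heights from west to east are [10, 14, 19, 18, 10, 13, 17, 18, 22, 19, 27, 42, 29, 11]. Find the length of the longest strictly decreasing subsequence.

Negate each value so 'decreasing' becomes 'increasing', then run patience tails on the negated sequence:
-10 → extends → [-10]
-14 → replaces -10 → [-14]
-19 → replaces -14 → [-19]
-18 → extends → [-19, -18]
-10 → extends → [-19, -18, -10]
-13 → replaces -10 → [-19, -18, -13]
-17 → replaces -13 → [-19, -18, -17]
-18 → already a tail → [-19, -18, -17]
-22 → replaces -19 → [-22, -18, -17]
-19 → replaces -18 → [-22, -19, -17]
-27 → replaces -22 → [-27, -19, -17]
-42 → replaces -27 → [-42, -19, -17]
-29 → replaces -19 → [-42, -29, -17]
-11 → extends → [-42, -29, -17, -11]
Four tails, so the longest strictly decreasing subsequence of the original has length 4.

4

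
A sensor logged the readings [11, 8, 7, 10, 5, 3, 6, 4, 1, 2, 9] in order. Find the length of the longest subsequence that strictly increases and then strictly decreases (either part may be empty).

inc[i] = longest strictly increasing subsequence ending at i; dec[i] = longest strictly decreasing subsequence starting at i:
i:      1  2  3  4  5  6  7  8  9 10 11
a[i]:  11  8  7 10  5  3  6  4  1  2  9
inc:    1  1  1  2  1  1  2  2  1  2  3
dec:    6  5  4  4  3  2  3  2  1  1  1
Best peak at i=1 (value 11): inc=1, dec=6, length 1+6−1 = 6.

6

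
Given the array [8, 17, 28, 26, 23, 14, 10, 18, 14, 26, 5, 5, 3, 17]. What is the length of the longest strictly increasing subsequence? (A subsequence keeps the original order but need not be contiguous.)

Let dp[i] be the length of the longest such subsequence ending at index i:
i:      1  2  3  4  5  6  7  8  9 10 11 12 13 14
a[i]:   8 17 28 26 23 14 10 18 14 26  5  5  3 17
dp:     1  2  3  3  3  2  2  3  3  4  1  1  1  4
Maximum dp value is 4.

4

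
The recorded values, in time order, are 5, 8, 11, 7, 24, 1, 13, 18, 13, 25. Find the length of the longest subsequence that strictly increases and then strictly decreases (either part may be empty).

inc[i] = longest strictly increasing subsequence ending at i; dec[i] = longest strictly decreasing subsequence starting at i:
i:      1  2  3  4  5  6  7  8  9 10
a[i]:   5  8 11  7 24  1 13 18 13 25
inc:    1  2  3  2  4  1  4  5  4  6
dec:    2  3  3  2  3  1  1  2  1  1
Best peak at i=5 (value 24): inc=4, dec=3, length 4+3−1 = 6.

6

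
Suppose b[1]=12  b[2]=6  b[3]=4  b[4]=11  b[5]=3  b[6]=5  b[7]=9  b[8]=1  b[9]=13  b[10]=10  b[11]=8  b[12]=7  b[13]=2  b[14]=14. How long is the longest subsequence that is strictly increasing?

5

Let dp[i] be the length of the longest such subsequence ending at index i:
i:      1  2  3  4  5  6  7  8  9 10 11 12 13 14
b[i]:  12  6  4 11  3  5  9  1 13 10  8  7  2 14
dp:     1  1  1  2  1  2  3  1  4  4  3  3  2  5
Maximum dp value is 5.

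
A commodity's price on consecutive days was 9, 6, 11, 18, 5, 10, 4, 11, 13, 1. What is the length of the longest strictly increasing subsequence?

4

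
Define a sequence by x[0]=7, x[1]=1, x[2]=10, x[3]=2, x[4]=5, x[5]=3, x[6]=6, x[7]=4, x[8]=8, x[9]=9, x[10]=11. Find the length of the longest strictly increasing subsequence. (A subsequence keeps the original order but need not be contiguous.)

7

Track the smallest tail for each achievable length (strict):
7 → extends → [7]
1 → replaces 7 → [1]
10 → extends → [1, 10]
2 → replaces 10 → [1, 2]
5 → extends → [1, 2, 5]
3 → replaces 5 → [1, 2, 3]
6 → extends → [1, 2, 3, 6]
4 → replaces 6 → [1, 2, 3, 4]
8 → extends → [1, 2, 3, 4, 8]
9 → extends → [1, 2, 3, 4, 8, 9]
11 → extends → [1, 2, 3, 4, 8, 9, 11]
Seven tails, so the longest strictly increasing subsequence has length 7 (e.g. 1, 2, 5, 6, 8, 9, 11).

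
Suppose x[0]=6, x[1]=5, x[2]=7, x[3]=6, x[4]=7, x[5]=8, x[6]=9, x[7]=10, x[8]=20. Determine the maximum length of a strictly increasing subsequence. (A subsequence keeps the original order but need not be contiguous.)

Track the smallest tail for each achievable length (strict):
6 → extends → [6]
5 → replaces 6 → [5]
7 → extends → [5, 7]
6 → replaces 7 → [5, 6]
7 → extends → [5, 6, 7]
8 → extends → [5, 6, 7, 8]
9 → extends → [5, 6, 7, 8, 9]
10 → extends → [5, 6, 7, 8, 9, 10]
20 → extends → [5, 6, 7, 8, 9, 10, 20]
Seven tails, so the longest strictly increasing subsequence has length 7 (e.g. 5, 6, 7, 8, 9, 10, 20).

7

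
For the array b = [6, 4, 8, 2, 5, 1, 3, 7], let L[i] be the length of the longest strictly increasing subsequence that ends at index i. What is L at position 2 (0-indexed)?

dp[i] = 1 + max{dp[j] : j<i, b[j]<b[i]} (or 1 if no such j):
i:     0 1 2 3 4 5 6 7
b[i]:  6 4 8 2 5 1 3 7
dp:    1 1 2 1 2 1 2 3
At index 2 the value is 2.

2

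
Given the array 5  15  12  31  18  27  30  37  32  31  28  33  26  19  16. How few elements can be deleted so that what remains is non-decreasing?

8

Fewest deletions = n − (longest non-decreasing subsequence).
Patience tails:
5 → extends → [5]
15 → extends → [5, 15]
12 → replaces 15 → [5, 12]
31 → extends → [5, 12, 31]
18 → replaces 31 → [5, 12, 18]
27 → extends → [5, 12, 18, 27]
30 → extends → [5, 12, 18, 27, 30]
37 → extends → [5, 12, 18, 27, 30, 37]
32 → replaces 37 → [5, 12, 18, 27, 30, 32]
31 → replaces 32 → [5, 12, 18, 27, 30, 31]
28 → replaces 30 → [5, 12, 18, 27, 28, 31]
33 → extends → [5, 12, 18, 27, 28, 31, 33]
26 → replaces 27 → [5, 12, 18, 26, 28, 31, 33]
19 → replaces 26 → [5, 12, 18, 19, 28, 31, 33]
16 → replaces 18 → [5, 12, 16, 19, 28, 31, 33]
Longest non-decreasing subsequence has length 7, so deletions = 15 − 7 = 8.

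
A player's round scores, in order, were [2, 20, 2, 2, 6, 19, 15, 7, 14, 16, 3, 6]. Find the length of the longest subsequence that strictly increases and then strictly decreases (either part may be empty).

6

inc[i] = longest strictly increasing subsequence ending at i; dec[i] = longest strictly decreasing subsequence starting at i:
i:      1  2  3  4  5  6  7  8  9 10 11 12
a[i]:   2 20  2  2  6 19 15  7 14 16  3  6
inc:    1  2  1  1  2  3  3  3  4  5  2  3
dec:    1  5  1  1  2  4  3  2  2  2  1  1
Best peak at i=2 (value 20): inc=2, dec=5, length 2+5−1 = 6.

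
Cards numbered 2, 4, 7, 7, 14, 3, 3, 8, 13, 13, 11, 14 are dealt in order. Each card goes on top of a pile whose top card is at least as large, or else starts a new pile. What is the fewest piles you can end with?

6

Place each on the leftmost legal pile:
2 → new pile 1 (tops now [2])
4 → new pile 2 (tops now [2, 4])
7 → new pile 3 (tops now [2, 4, 7])
7 → pile 3 (tops now [2, 4, 7])
14 → new pile 4 (tops now [2, 4, 7, 14])
3 → pile 2 (tops now [2, 3, 7, 14])
3 → pile 2 (tops now [2, 3, 7, 14])
8 → pile 4 (tops now [2, 3, 7, 8])
13 → new pile 5 (tops now [2, 3, 7, 8, 13])
13 → pile 5 (tops now [2, 3, 7, 8, 13])
11 → pile 5 (tops now [2, 3, 7, 8, 11])
14 → new pile 6 (tops now [2, 3, 7, 8, 11, 14])
Six piles.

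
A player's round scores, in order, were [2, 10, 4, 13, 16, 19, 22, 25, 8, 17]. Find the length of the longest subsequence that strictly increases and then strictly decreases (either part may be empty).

8

inc[i] = longest strictly increasing subsequence ending at i; dec[i] = longest strictly decreasing subsequence starting at i:
i:      1  2  3  4  5  6  7  8  9 10
a[i]:   2 10  4 13 16 19 22 25  8 17
inc:    1  2  2  3  4  5  6  7  3  5
dec:    1  2  1  2  2  2  2  2  1  1
Best peak at i=8 (value 25): inc=7, dec=2, length 7+2−1 = 8.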